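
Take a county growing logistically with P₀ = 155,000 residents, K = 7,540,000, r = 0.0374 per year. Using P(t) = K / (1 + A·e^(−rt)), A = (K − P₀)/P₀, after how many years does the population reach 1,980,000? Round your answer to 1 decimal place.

A = (7540000 − 155000)/155000 = 47.64516
1980000 = 7540000/(1 + 47.64516·e^(−0.0374t)) → 1 + 47.64516·e^(−0.0374t) = 3.80808
e^(−0.0374t) = 0.058937 → t = ln(16.96716)/0.0374 = 2.83128/0.0374

t ≈ 75.7 years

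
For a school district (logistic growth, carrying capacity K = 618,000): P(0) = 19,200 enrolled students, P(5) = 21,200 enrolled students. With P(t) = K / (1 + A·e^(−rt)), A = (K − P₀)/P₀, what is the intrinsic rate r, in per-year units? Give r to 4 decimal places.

r ≈ 0.0205 per year

A = (618000 − 19200)/19200 = 31.1875
21200 = 618000/(1 + 31.1875·e^(−r·5)) → e^(−5r) = (29.15094 − 1)/31.1875 = 0.902635
r = −ln(0.902635)/5 = 0.10244/5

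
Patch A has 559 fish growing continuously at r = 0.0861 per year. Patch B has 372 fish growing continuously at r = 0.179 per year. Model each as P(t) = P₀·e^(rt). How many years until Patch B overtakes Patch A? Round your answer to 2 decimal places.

t ≈ 4.38 years

559·e^(0.0861t) = 372·e^(0.179t)
559/372 = e^((0.179 − 0.0861)t) → ln(1.50269) = 0.0929·t
t = 0.40726 / 0.0929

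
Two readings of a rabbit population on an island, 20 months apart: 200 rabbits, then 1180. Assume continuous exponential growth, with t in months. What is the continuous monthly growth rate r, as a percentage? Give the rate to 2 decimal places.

1180 = 200 · e^(r·20)
e^(20r) = 1180/200 = 5.9
r = ln(5.9) / 20 = 1.77495 / 20

r ≈ 8.87% per month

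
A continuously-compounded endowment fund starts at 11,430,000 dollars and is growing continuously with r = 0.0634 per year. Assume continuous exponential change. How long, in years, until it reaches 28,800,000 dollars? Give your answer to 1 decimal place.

28800000 = 11430000 · e^(0.0634·t)
t = ln(28800000/11430000) / 0.0634 = ln(2.51969) / 0.0634 = 0.92413 / 0.0634

t ≈ 14.6 years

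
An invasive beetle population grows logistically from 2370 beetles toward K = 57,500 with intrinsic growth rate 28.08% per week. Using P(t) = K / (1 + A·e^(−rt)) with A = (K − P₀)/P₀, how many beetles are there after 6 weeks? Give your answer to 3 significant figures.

≈ 10,800 beetles

A = (57500 − 2370)/2370 = 23.2616
P(6) = 57500 / (1 + 23.2616·e^(−0.2808·6)) = 57500 / (1 + 23.2616·0.185482)
= 57500 / 5.3146 ≈ 10819.26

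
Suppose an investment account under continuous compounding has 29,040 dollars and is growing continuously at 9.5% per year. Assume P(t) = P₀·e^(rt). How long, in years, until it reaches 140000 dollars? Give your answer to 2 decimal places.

t ≈ 16.56 years

140000 = 29040 · e^(0.095·t)
t = ln(140000/29040) / 0.095 = ln(4.82094) / 0.095 = 1.57297 / 0.095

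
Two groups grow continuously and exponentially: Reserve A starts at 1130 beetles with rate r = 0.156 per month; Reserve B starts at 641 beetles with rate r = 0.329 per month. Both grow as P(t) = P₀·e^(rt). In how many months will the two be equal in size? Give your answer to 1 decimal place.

t ≈ 3.3 months

1130·e^(0.156t) = 641·e^(0.329t)
1130/641 = e^((0.329 − 0.156)t) → ln(1.76287) = 0.173·t
t = 0.56694 / 0.173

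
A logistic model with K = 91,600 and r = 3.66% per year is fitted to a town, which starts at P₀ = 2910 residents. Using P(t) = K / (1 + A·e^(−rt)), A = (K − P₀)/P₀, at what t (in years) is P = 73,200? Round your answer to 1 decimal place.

t ≈ 131.1 years

A = (91600 − 2910)/2910 = 30.47766
73200 = 91600/(1 + 30.47766·e^(−0.0366t)) → 1 + 30.47766·e^(−0.0366t) = 1.25137
e^(−0.0366t) = 0.008248 → t = ln(121.2481)/0.0366 = 4.79784/0.0366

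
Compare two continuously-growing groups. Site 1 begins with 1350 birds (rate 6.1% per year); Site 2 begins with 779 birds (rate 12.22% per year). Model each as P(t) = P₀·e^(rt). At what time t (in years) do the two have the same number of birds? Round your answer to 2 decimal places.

t ≈ 8.98 years

1350·e^(0.061t) = 779·e^(0.1222t)
1350/779 = e^((0.1222 − 0.061)t) → ln(1.73299) = 0.0612·t
t = 0.54985 / 0.0612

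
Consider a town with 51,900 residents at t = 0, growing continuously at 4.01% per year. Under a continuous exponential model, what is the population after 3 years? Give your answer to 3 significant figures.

P(3) = 51900 · e^(0.0401·3) = 51900 · e^(0.1203)
= 51900 · 1.12784 ≈ 58534.64

≈ 58,500 residents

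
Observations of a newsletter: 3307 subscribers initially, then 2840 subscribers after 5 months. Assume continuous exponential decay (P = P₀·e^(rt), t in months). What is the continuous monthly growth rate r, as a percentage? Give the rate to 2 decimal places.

2840 = 3307 · e^(r·5)
e^(5r) = 2840/3307 = 0.85878
r = ln(0.85878) / 5 = -0.15224 / 5

r ≈ -3.04% per month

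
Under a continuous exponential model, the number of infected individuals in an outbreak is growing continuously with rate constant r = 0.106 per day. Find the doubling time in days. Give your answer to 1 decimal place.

doubling time ≈ 6.5 days

doubling time = ln(2) / |r| = 0.69315 / 0.106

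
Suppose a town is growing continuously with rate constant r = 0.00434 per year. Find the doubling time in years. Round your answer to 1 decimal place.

doubling time ≈ 159.7 years

doubling time = ln(2) / |r| = 0.69315 / 0.00434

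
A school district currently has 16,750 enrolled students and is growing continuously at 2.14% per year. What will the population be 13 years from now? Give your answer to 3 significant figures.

P(13) = 16750 · e^(0.0214·13) = 16750 · e^(0.2782)
= 16750 · 1.32075 ≈ 22122.57

≈ 22,100 enrolled students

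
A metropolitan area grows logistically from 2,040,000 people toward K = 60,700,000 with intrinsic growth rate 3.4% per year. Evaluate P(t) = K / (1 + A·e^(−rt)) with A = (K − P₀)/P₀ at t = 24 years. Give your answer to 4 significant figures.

≈ 4,426,000 people

A = (60700000 − 2040000)/2040000 = 28.7549
P(24) = 60700000 / (1 + 28.7549·e^(−0.034·24)) = 60700000 / (1 + 28.7549·0.442197)
= 60700000 / 13.71533 ≈ 4425705.06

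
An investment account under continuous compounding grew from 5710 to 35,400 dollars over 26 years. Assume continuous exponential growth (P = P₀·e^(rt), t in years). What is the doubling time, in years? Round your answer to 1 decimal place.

doubling time ≈ 9.9 years

r = ln(35400/5710) / 26 = ln(6.19965) / 26 ≈ 0.070173 per year
doubling time = ln 2 / |r| = 0.69315 / 0.070173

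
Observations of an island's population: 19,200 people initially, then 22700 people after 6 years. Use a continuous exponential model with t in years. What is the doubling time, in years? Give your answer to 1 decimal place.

r = ln(22700/19200) / 6 = ln(1.18229) / 6 ≈ 0.027909 per year
doubling time = ln 2 / |r| = 0.69315 / 0.027909

doubling time ≈ 24.8 years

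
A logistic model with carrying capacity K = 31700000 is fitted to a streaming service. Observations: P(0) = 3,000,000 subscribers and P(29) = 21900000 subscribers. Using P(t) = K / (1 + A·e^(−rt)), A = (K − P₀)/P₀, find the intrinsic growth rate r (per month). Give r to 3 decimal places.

r ≈ 0.106 per month

A = (31700000 − 3000000)/3000000 = 9.56667
21900000 = 31700000/(1 + 9.56667·e^(−r·29)) → e^(−29r) = (1.44749 − 1)/9.56667 = 0.046776
r = −ln(0.046776)/29 = 3.06239/29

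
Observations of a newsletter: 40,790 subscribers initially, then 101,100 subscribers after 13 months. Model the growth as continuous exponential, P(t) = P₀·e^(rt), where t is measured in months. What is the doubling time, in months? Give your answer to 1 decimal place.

doubling time ≈ 9.9 months

r = ln(101100/40790) / 13 = ln(2.47855) / 13 ≈ 0.069821 per month
doubling time = ln 2 / |r| = 0.69315 / 0.069821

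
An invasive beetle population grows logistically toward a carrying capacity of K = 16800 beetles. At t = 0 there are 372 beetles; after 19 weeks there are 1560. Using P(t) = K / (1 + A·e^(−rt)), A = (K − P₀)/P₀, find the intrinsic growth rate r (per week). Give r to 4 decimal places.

r ≈ 0.0794 per week

A = (16800 − 372)/372 = 44.16129
1560 = 16800/(1 + 44.16129·e^(−r·19)) → e^(−19r) = (10.76923 − 1)/44.16129 = 0.221217
r = −ln(0.221217)/19 = 1.50861/19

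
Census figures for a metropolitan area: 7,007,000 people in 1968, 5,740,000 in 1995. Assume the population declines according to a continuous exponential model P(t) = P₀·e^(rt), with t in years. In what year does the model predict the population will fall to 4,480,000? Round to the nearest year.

r = ln(5740000/7007000) / 27 = -0.19945/27 ≈ -0.007387 per year
t = ln(4480000/7007000) / r = -0.44729/-0.007387 ≈ 60.55 years after 1968

year 2029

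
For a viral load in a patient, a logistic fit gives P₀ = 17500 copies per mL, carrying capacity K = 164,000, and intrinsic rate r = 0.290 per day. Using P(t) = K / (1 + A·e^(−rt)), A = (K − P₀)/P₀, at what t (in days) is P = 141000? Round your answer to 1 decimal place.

t ≈ 13.6 days

A = (164000 − 17500)/17500 = 8.37143
141000 = 164000/(1 + 8.37143·e^(−0.29t)) → 1 + 8.37143·e^(−0.29t) = 1.16312
e^(−0.29t) = 0.019485 → t = ln(51.3205)/0.29 = 3.93809/0.29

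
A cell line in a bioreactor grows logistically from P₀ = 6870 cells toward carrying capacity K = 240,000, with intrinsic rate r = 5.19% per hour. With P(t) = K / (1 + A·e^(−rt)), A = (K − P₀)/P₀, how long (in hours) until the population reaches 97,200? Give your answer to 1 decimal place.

A = (240000 − 6870)/6870 = 33.9345
97200 = 240000/(1 + 33.9345·e^(−0.0519t)) → 1 + 33.9345·e^(−0.0519t) = 2.46914
e^(−0.0519t) = 0.043293 → t = ln(23.09827)/0.0519 = 3.13976/0.0519

t ≈ 60.5 hours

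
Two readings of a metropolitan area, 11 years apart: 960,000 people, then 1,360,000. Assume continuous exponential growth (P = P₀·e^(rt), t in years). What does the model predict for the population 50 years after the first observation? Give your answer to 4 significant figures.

r = ln(1360000/960000) / 11 ≈ 0.031664 per year
P(50) = 960000 · e^(0.031664·50) = 960000 · 4.87058 ≈ 4675753.15

≈ 4,676,000 people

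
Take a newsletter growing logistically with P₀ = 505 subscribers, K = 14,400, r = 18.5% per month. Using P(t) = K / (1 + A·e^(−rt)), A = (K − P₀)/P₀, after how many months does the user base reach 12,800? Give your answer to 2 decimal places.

A = (14400 − 505)/505 = 27.51485
12800 = 14400/(1 + 27.51485·e^(−0.185t)) → 1 + 27.51485·e^(−0.185t) = 1.125
e^(−0.185t) = 0.004543 → t = ln(220.11881)/0.185 = 5.39417/0.185

t ≈ 29.16 months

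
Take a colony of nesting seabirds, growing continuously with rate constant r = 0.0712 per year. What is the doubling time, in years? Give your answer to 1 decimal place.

doubling time ≈ 9.7 years

doubling time = ln(2) / |r| = 0.69315 / 0.0712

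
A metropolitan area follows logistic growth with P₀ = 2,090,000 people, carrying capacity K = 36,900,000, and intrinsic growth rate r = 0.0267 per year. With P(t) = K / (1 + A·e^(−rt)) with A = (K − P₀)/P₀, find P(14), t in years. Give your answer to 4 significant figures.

A = (36900000 − 2090000)/2090000 = 16.6555
P(14) = 36900000 / (1 + 16.6555·e^(−0.0267·14)) = 36900000 / (1 + 16.6555·0.688115)
= 36900000 / 12.46089 ≈ 2961264.48

≈ 2,961,000 people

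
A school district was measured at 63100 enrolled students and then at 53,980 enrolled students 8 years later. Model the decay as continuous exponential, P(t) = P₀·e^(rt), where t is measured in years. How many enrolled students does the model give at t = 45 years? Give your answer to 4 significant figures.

r = ln(53980/63100) / 8 ≈ -0.019513 per year
P(45) = 63100 · e^(-0.019513·45) = 63100 · 0.41557 ≈ 26222.5

≈ 26,220 enrolled students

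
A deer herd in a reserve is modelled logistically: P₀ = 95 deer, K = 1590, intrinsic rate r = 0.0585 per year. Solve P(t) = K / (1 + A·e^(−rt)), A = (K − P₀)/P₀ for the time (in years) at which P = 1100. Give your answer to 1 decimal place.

A = (1590 − 95)/95 = 15.73684
1100 = 1590/(1 + 15.73684·e^(−0.0585t)) → 1 + 15.73684·e^(−0.0585t) = 1.44545
e^(−0.0585t) = 0.028306 → t = ln(35.3276)/0.0585 = 3.56466/0.0585

t ≈ 60.9 years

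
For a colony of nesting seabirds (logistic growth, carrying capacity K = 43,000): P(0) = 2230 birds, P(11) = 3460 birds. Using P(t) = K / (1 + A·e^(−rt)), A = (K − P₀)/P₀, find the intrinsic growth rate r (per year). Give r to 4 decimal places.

r ≈ 0.0427 per year

A = (43000 − 2230)/2230 = 18.28251
3460 = 43000/(1 + 18.28251·e^(−r·11)) → e^(−11r) = (12.42775 − 1)/18.28251 = 0.625064
r = −ln(0.625064)/11 = 0.4699/11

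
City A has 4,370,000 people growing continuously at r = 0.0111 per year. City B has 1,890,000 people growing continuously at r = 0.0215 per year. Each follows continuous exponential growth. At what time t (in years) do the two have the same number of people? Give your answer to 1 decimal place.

t ≈ 80.6 years

4370000·e^(0.0111t) = 1890000·e^(0.0215t)
4370000/1890000 = e^((0.0215 − 0.0111)t) → ln(2.31217) = 0.0104·t
t = 0.83819 / 0.0104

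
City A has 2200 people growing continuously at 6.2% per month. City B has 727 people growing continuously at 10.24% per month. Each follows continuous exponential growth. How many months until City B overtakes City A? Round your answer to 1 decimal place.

2200·e^(0.062t) = 727·e^(0.1024t)
2200/727 = e^((0.1024 − 0.062)t) → ln(3.02613) = 0.0404·t
t = 1.10729 / 0.0404

t ≈ 27.4 months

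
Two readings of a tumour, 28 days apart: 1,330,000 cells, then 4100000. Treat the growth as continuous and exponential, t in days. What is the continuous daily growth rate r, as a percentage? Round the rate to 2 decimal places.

r ≈ 4.02% per day

4100000 = 1330000 · e^(r·28)
e^(28r) = 4100000/1330000 = 3.08271
r = ln(3.08271) / 28 = 1.12581 / 28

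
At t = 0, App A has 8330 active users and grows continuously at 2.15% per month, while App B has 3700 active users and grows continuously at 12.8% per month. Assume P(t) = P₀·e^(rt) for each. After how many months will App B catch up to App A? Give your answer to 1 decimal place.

t ≈ 7.6 months

8330·e^(0.0215t) = 3700·e^(0.128t)
8330/3700 = e^((0.128 − 0.0215)t) → ln(2.25135) = 0.1065·t
t = 0.81153 / 0.1065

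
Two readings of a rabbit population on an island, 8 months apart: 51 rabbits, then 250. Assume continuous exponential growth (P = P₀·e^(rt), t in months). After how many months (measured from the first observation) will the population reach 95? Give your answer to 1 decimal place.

t ≈ 3.1 months

r = ln(250/51) / 8 ≈ 0.198704 per month
t = ln(95/51) / r = 0.62205 / 0.198704 ≈ 3.131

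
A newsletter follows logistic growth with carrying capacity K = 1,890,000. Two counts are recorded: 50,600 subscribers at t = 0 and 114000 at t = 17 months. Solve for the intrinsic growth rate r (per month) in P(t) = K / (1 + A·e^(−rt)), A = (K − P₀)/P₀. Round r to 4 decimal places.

A = (1890000 − 50600)/50600 = 36.35178
114000 = 1890000/(1 + 36.35178·e^(−r·17)) → e^(−17r) = (16.57895 − 1)/36.35178 = 0.428561
r = −ln(0.428561)/17 = 0.84732/17

r ≈ 0.0498 per month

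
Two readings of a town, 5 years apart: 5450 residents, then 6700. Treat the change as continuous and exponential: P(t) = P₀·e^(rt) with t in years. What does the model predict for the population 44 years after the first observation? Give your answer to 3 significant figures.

≈ 33,500 residents

r = ln(6700/5450) / 5 ≈ 0.041298 per year
P(44) = 5450 · e^(0.041298·44) = 5450 · 6.15416 ≈ 33540.19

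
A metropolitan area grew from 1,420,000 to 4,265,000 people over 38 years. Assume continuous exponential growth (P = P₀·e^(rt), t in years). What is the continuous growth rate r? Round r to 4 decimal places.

r ≈ 0.0289 per year

4265000 = 1420000 · e^(r·38)
e^(38r) = 4265000/1420000 = 3.00352
r = ln(3.00352) / 38 = 1.09979 / 38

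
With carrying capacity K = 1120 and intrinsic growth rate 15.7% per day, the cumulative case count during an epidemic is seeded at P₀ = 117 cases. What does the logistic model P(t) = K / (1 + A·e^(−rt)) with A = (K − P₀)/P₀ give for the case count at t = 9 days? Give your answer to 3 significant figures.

A = (1120 − 117)/117 = 8.57265
P(9) = 1120 / (1 + 8.57265·e^(−0.157·9)) = 1120 / (1 + 8.57265·0.243412)
= 1120 / 3.08669 ≈ 362.85

≈ 363 cases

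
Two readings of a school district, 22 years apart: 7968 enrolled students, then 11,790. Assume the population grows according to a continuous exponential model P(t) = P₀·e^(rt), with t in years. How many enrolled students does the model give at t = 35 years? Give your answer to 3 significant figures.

≈ 14,900 enrolled students

r = ln(11790/7968) / 22 ≈ 0.01781 per year
P(35) = 7968 · e^(0.01781·35) = 7968 · 1.86516 ≈ 14861.6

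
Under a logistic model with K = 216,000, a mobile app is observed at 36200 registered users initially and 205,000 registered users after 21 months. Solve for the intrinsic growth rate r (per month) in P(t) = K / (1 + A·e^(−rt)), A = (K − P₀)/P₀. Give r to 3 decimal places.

A = (216000 − 36200)/36200 = 4.96685
205000 = 216000/(1 + 4.96685·e^(−r·21)) → e^(−21r) = (1.05366 − 1)/4.96685 = 0.010803
r = −ln(0.010803)/21 = 4.5279/21

r ≈ 0.216 per month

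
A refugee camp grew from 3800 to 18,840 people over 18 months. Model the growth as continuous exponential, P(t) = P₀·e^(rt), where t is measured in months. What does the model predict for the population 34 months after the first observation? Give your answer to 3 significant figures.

r = ln(18840/3800) / 18 ≈ 0.088943 per month
P(34) = 3800 · e^(0.088943·34) = 3800 · 20.57498 ≈ 78184.91

≈ 78,200 people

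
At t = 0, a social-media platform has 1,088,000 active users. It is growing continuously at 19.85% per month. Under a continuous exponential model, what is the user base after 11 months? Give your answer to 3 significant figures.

P(11) = 1088000 · e^(0.1985·11) = 1088000 · e^(2.1835)
= 1088000 · 8.87732 ≈ 9658526.96

≈ 9,660,000 active users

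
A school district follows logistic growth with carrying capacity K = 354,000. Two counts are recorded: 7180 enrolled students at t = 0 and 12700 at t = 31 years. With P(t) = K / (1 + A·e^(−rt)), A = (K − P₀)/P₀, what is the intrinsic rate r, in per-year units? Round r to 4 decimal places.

r ≈ 0.0189 per year

A = (354000 − 7180)/7180 = 48.30362
12700 = 354000/(1 + 48.30362·e^(−r·31)) → e^(−31r) = (27.87402 − 1)/48.30362 = 0.556356
r = −ln(0.556356)/31 = 0.58635/31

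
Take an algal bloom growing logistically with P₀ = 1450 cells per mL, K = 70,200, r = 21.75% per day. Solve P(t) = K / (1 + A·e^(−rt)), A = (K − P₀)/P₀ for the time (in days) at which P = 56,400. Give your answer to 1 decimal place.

t ≈ 24.2 days

A = (70200 − 1450)/1450 = 47.41379
56400 = 70200/(1 + 47.41379·e^(−0.2175t)) → 1 + 47.41379·e^(−0.2175t) = 1.24468
e^(−0.2175t) = 0.005161 → t = ln(193.77811)/0.2175 = 5.26671/0.2175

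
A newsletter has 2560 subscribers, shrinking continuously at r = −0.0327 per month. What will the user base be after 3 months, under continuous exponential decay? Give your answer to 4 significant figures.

≈ 2,321 subscribers

P(3) = 2560 · e^(-0.0327·3) = 2560 · e^(-0.0981)
= 2560 · 0.90656 ≈ 2320.79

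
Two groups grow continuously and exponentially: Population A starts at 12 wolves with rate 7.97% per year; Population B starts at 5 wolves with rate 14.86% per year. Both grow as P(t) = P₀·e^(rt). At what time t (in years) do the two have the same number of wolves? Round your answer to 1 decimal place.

t ≈ 12.7 years

12·e^(0.0797t) = 5·e^(0.1486t)
12/5 = e^((0.1486 − 0.0797)t) → ln(2.4) = 0.0689·t
t = 0.87547 / 0.0689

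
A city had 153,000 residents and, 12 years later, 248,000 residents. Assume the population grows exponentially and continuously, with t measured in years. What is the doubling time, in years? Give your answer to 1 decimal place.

r = ln(248000/153000) / 12 = ln(1.62092) / 12 ≈ 0.040249 per year
doubling time = ln 2 / |r| = 0.69315 / 0.040249

doubling time ≈ 17.2 years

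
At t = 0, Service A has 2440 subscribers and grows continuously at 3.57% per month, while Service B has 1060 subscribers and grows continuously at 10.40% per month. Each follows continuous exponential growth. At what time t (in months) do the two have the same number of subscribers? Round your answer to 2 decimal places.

2440·e^(0.0357t) = 1060·e^(0.104t)
2440/1060 = e^((0.104 − 0.0357)t) → ln(2.30189) = 0.0683·t
t = 0.83373 / 0.0683

t ≈ 12.21 months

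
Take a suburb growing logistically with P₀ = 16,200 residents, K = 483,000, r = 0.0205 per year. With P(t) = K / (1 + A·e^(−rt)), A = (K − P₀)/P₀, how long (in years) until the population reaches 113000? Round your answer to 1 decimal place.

A = (483000 − 16200)/16200 = 28.81481
113000 = 483000/(1 + 28.81481·e^(−0.0205t)) → 1 + 28.81481·e^(−0.0205t) = 4.27434
e^(−0.0205t) = 0.113634 → t = ln(8.8002)/0.0205 = 2.17477/0.0205

t ≈ 106.1 years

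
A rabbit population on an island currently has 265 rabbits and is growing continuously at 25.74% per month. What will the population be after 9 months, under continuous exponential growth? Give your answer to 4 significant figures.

P(9) = 265 · e^(0.2574·9) = 265 · e^(2.3166)
= 265 · 10.14114 ≈ 2687.4

≈ 2,687 rabbits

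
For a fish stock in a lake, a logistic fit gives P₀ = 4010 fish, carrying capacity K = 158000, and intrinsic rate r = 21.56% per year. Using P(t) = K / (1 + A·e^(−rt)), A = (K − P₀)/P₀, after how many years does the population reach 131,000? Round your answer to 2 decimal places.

A = (158000 − 4010)/4010 = 38.4015
131000 = 158000/(1 + 38.4015·e^(−0.2156t)) → 1 + 38.4015·e^(−0.2156t) = 1.20611
e^(−0.2156t) = 0.005367 → t = ln(186.31837)/0.2156 = 5.22746/0.2156

t ≈ 24.25 years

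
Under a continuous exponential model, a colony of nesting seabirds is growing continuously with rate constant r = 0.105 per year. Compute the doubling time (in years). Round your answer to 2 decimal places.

doubling time ≈ 6.60 years

doubling time = ln(2) / |r| = 0.69315 / 0.105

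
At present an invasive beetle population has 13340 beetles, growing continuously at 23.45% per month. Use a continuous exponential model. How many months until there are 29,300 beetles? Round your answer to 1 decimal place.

t ≈ 3.4 months

29300 = 13340 · e^(0.2345·t)
t = ln(29300/13340) / 0.2345 = ln(2.1964) / 0.2345 = 0.78682 / 0.2345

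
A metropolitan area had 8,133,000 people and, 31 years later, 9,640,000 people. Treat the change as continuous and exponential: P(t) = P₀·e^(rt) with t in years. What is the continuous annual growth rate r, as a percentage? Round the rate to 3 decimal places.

r ≈ 0.548% per year

9640000 = 8133000 · e^(r·31)
e^(31r) = 9640000/8133000 = 1.18529
r = ln(1.18529) / 31 = 0.16999 / 31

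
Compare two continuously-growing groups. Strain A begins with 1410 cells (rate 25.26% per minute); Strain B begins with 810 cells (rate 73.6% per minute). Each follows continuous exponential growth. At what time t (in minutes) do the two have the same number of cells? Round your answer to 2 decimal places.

t ≈ 1.15 minutes

1410·e^(0.2526t) = 810·e^(0.736t)
1410/810 = e^((0.736 − 0.2526)t) → ln(1.74074) = 0.4834·t
t = 0.55431 / 0.4834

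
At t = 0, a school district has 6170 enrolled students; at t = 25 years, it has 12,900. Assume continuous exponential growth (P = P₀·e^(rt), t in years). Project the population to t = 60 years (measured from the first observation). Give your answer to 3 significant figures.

r = ln(12900/6170) / 25 ≈ 0.029501 per year
P(60) = 6170 · e^(0.029501·60) = 6170 · 5.87125 ≈ 36225.64

≈ 36,200 enrolled students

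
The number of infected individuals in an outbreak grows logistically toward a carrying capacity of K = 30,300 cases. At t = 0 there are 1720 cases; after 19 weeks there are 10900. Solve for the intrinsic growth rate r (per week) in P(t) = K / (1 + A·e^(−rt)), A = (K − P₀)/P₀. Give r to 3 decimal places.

r ≈ 0.118 per week

A = (30300 − 1720)/1720 = 16.61628
10900 = 30300/(1 + 16.61628·e^(−r·19)) → e^(−19r) = (2.77982 − 1)/16.61628 = 0.107113
r = −ln(0.107113)/19 = 2.23387/19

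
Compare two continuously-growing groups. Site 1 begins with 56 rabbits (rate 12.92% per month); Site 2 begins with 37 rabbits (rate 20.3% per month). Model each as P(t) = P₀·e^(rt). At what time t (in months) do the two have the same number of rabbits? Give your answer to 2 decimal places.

t ≈ 5.62 months

56·e^(0.1292t) = 37·e^(0.203t)
56/37 = e^((0.203 − 0.1292)t) → ln(1.51351) = 0.0738·t
t = 0.41443 / 0.0738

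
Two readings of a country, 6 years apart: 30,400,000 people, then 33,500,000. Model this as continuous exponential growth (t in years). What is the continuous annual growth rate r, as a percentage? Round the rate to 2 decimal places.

33500000 = 30400000 · e^(r·6)
e^(6r) = 33500000/30400000 = 1.10197
r = ln(1.10197) / 6 = 0.0971 / 6

r ≈ 1.62% per year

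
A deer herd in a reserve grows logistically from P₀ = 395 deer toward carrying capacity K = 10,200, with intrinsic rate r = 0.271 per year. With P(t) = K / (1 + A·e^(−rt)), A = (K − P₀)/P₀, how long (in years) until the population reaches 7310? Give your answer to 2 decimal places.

A = (10200 − 395)/395 = 24.82278
7310 = 10200/(1 + 24.82278·e^(−0.271t)) → 1 + 24.82278·e^(−0.271t) = 1.39535
e^(−0.271t) = 0.015927 → t = ln(62.78704)/0.271 = 4.13975/0.271

t ≈ 15.28 years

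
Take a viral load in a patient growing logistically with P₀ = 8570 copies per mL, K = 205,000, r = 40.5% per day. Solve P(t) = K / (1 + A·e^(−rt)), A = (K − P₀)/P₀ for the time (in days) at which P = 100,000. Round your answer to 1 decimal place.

A = (205000 − 8570)/8570 = 22.92065
100000 = 205000/(1 + 22.92065·e^(−0.405t)) → 1 + 22.92065·e^(−0.405t) = 2.05
e^(−0.405t) = 0.04581 → t = ln(21.82919)/0.405 = 3.08325/0.405

t ≈ 7.6 days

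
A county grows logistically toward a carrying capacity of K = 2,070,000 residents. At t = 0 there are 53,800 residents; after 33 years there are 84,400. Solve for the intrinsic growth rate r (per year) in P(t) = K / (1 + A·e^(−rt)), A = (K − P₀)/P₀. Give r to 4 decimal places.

A = (2070000 − 53800)/53800 = 37.47584
84400 = 2070000/(1 + 37.47584·e^(−r·33)) → e^(−33r) = (24.52607 − 1)/37.47584 = 0.627766
r = −ln(0.627766)/33 = 0.46559/33

r ≈ 0.0141 per year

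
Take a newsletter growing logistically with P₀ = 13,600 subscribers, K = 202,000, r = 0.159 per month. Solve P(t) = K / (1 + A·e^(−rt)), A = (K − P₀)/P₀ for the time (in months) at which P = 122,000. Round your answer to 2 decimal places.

A = (202000 − 13600)/13600 = 13.85294
122000 = 202000/(1 + 13.85294·e^(−0.159t)) → 1 + 13.85294·e^(−0.159t) = 1.65574
e^(−0.159t) = 0.047336 → t = ln(21.12574)/0.159 = 3.05049/0.159

t ≈ 19.19 months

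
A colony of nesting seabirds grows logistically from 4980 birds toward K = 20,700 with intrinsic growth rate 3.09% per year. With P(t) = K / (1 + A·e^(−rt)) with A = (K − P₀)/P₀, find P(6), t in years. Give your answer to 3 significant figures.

≈ 5,710 birds

A = (20700 − 4980)/4980 = 3.15663
P(6) = 20700 / (1 + 3.15663·e^(−0.0309·6)) = 20700 / (1 + 3.15663·0.830772)
= 20700 / 3.62244 ≈ 5714.39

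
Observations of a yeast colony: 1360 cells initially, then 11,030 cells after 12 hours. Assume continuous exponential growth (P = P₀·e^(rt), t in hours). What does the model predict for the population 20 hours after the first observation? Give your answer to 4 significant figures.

r = ln(11030/1360) / 12 ≈ 0.174428 per hour
P(20) = 1360 · e^(0.174428·20) = 1360 · 32.73867 ≈ 44524.59

≈ 44,520 cells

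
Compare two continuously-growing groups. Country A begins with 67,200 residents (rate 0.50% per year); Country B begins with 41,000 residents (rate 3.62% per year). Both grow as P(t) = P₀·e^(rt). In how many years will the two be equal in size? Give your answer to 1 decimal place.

67200·e^(0.005t) = 41000·e^(0.0362t)
67200/41000 = e^((0.0362 − 0.005)t) → ln(1.63902) = 0.0312·t
t = 0.4941 / 0.0312

t ≈ 15.8 years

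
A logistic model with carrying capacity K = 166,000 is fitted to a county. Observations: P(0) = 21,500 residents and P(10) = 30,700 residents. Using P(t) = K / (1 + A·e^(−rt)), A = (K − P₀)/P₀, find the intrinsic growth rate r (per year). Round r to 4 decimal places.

A = (166000 − 21500)/21500 = 6.72093
30700 = 166000/(1 + 6.72093·e^(−r·10)) → e^(−10r) = (5.40717 − 1)/6.72093 = 0.655738
r = −ln(0.655738)/10 = 0.42199/10

r ≈ 0.0422 per year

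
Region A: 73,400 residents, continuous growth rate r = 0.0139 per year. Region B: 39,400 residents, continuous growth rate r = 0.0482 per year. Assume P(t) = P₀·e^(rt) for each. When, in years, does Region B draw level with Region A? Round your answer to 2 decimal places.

73400·e^(0.0139t) = 39400·e^(0.0482t)
73400/39400 = e^((0.0482 − 0.0139)t) → ln(1.86294) = 0.0343·t
t = 0.62216 / 0.0343

t ≈ 18.14 years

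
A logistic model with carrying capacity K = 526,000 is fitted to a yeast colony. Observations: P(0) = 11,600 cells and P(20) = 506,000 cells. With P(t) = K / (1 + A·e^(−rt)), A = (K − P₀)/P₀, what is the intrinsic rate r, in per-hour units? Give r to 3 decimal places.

A = (526000 − 11600)/11600 = 44.34483
506000 = 526000/(1 + 44.34483·e^(−r·20)) → e^(−20r) = (1.03953 − 1)/44.34483 = 0.000891
r = −ln(0.000891)/20 = 7.0228/20

r ≈ 0.351 per hour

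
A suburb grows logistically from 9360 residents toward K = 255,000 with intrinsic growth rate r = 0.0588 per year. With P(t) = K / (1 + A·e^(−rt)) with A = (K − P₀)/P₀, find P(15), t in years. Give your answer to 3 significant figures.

≈ 21,500 residents

A = (255000 − 9360)/9360 = 26.24359
P(15) = 255000 / (1 + 26.24359·e^(−0.0588·15)) = 255000 / (1 + 26.24359·0.413954)
= 255000 / 11.86364 ≈ 21494.24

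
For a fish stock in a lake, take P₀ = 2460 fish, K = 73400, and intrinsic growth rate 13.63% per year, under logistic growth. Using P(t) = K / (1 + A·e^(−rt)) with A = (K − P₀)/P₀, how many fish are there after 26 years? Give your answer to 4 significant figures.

A = (73400 − 2460)/2460 = 28.8374
P(26) = 73400 / (1 + 28.8374·e^(−0.1363·26)) = 73400 / (1 + 28.8374·0.028903)
= 73400 / 1.8335 ≈ 40032.82

≈ 40,030 fish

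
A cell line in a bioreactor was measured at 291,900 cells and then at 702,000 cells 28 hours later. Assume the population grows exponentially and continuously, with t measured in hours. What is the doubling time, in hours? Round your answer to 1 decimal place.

doubling time ≈ 22.1 hours

r = ln(702000/291900) / 28 = ln(2.40493) / 28 ≈ 0.03134 per hour
doubling time = ln 2 / |r| = 0.69315 / 0.03134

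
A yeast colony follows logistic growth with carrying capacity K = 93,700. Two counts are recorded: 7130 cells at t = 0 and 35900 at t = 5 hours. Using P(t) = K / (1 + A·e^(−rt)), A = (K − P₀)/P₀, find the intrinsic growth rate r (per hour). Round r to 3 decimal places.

r ≈ 0.404 per hour

A = (93700 − 7130)/7130 = 12.14165
35900 = 93700/(1 + 12.14165·e^(−r·5)) → e^(−5r) = (2.61003 − 1)/12.14165 = 0.132604
r = −ln(0.132604)/5 = 2.02039/5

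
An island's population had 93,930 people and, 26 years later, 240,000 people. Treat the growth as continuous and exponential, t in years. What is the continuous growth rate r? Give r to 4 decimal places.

r ≈ 0.0361 per year

240000 = 93930 · e^(r·26)
e^(26r) = 240000/93930 = 2.55509
r = ln(2.55509) / 26 = 0.93809 / 26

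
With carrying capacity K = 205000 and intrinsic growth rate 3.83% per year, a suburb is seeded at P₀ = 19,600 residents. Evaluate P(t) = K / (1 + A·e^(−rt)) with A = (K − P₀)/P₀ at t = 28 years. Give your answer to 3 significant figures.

≈ 48,400 residents

A = (205000 − 19600)/19600 = 9.45918
P(28) = 205000 / (1 + 9.45918·e^(−0.0383·28)) = 205000 / (1 + 9.45918·0.342186)
= 205000 / 4.2368 ≈ 48385.54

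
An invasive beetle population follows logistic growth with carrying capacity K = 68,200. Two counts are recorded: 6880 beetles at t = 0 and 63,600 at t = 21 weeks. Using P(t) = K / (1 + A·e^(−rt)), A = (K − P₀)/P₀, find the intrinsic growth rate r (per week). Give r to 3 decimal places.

r ≈ 0.229 per week

A = (68200 − 6880)/6880 = 8.91279
63600 = 68200/(1 + 8.91279·e^(−r·21)) → e^(−21r) = (1.07233 − 1)/8.91279 = 0.008115
r = −ln(0.008115)/21 = 4.81404/21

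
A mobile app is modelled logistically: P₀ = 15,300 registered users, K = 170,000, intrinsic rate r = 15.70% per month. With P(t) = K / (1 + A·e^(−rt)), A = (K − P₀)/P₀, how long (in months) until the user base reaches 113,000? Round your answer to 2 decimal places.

A = (170000 − 15300)/15300 = 10.11111
113000 = 170000/(1 + 10.11111·e^(−0.157t)) → 1 + 10.11111·e^(−0.157t) = 1.50442
e^(−0.157t) = 0.049888 → t = ln(20.04483)/0.157 = 2.99797/0.157

t ≈ 19.10 months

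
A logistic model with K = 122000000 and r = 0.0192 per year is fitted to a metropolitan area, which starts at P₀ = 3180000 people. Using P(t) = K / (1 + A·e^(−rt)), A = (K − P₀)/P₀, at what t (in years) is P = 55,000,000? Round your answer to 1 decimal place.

t ≈ 178.3 years

A = (122000000 − 3180000)/3180000 = 37.36478
55000000 = 122000000/(1 + 37.36478·e^(−0.0192t)) → 1 + 37.36478·e^(−0.0192t) = 2.21818
e^(−0.0192t) = 0.032602 → t = ln(30.67258)/0.0192 = 3.42337/0.0192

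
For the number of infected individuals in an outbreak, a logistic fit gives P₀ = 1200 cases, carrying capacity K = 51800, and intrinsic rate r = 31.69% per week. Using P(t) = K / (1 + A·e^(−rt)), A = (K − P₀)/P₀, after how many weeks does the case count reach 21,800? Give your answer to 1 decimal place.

A = (51800 − 1200)/1200 = 42.16667
21800 = 51800/(1 + 42.16667·e^(−0.3169t)) → 1 + 42.16667·e^(−0.3169t) = 2.37615
e^(−0.3169t) = 0.032636 → t = ln(30.64111)/0.3169 = 3.42234/0.3169

t ≈ 10.8 weeks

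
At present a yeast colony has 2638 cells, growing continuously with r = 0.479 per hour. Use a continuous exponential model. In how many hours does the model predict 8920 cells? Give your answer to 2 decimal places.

t ≈ 2.54 hours

8920 = 2638 · e^(0.479·t)
t = ln(8920/2638) / 0.479 = ln(3.38135) / 0.479 = 1.21827 / 0.479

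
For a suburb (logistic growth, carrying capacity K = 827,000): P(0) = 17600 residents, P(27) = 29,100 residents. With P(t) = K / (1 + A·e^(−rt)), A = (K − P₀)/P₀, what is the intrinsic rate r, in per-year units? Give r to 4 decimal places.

r ≈ 0.0192 per year

A = (827000 − 17600)/17600 = 45.98864
29100 = 827000/(1 + 45.98864·e^(−r·27)) → e^(−27r) = (28.41924 − 1)/45.98864 = 0.596218
r = −ln(0.596218)/27 = 0.51715/27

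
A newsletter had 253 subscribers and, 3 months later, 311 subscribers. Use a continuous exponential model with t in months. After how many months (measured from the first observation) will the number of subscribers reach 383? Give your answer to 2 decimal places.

t ≈ 6.03 months

r = ln(311/253) / 3 ≈ 0.068801 per month
t = ln(383/253) / r = 0.41465 / 0.068801 ≈ 6.027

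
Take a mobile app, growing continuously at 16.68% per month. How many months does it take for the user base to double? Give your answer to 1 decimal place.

doubling time ≈ 4.2 months

doubling time = ln(2) / |r| = 0.69315 / 0.1668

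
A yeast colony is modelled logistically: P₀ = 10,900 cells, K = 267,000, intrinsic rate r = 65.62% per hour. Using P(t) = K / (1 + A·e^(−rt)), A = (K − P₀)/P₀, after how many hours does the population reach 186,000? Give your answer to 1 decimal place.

t ≈ 6.1 hours

A = (267000 − 10900)/10900 = 23.49541
186000 = 267000/(1 + 23.49541·e^(−0.6562t)) → 1 + 23.49541·e^(−0.6562t) = 1.43548
e^(−0.6562t) = 0.018535 → t = ln(53.95243)/0.6562 = 3.9881/0.6562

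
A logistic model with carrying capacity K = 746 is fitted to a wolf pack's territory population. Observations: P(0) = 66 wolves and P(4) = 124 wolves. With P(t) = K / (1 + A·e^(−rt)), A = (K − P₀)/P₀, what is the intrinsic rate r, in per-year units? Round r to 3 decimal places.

r ≈ 0.180 per year

A = (746 − 66)/66 = 10.30303
124 = 746/(1 + 10.30303·e^(−r·4)) → e^(−4r) = (6.01613 − 1)/10.30303 = 0.48686
r = −ln(0.48686)/4 = 0.71978/4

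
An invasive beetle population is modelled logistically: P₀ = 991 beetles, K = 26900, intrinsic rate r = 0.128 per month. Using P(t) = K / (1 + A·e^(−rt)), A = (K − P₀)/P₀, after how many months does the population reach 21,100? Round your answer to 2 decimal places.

t ≈ 35.59 months

A = (26900 − 991)/991 = 26.1443
21100 = 26900/(1 + 26.1443·e^(−0.128t)) → 1 + 26.1443·e^(−0.128t) = 1.27488
e^(−0.128t) = 0.010514 → t = ln(95.11116)/0.128 = 4.55505/0.128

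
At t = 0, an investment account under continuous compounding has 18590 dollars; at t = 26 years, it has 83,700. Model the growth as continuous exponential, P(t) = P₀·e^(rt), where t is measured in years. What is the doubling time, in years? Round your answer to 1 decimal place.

r = ln(83700/18590) / 26 = ln(4.50242) / 26 ≈ 0.05787 per year
doubling time = ln 2 / |r| = 0.69315 / 0.05787

doubling time ≈ 12.0 years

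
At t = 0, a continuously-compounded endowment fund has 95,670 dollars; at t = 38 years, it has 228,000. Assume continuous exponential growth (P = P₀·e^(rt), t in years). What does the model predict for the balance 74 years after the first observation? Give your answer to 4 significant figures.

≈ 519,100 dollars

r = ln(228000/95670) / 38 ≈ 0.022854 per year
P(74) = 95670 · e^(0.022854·74) = 95670 · 5.42585 ≈ 519090.93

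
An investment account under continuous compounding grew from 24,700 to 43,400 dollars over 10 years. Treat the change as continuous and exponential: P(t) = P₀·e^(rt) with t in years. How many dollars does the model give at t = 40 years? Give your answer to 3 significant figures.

≈ 235,000 dollars

r = ln(43400/24700) / 10 ≈ 0.056366 per year
P(40) = 24700 · e^(0.056366·40) = 24700 · 9.53172 ≈ 235433.39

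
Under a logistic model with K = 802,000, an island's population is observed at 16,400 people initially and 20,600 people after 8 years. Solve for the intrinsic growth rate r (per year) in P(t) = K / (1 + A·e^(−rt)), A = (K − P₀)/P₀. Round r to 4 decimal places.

A = (802000 − 16400)/16400 = 47.90244
20600 = 802000/(1 + 47.90244·e^(−r·8)) → e^(−8r) = (38.93204 − 1)/47.90244 = 0.79186
r = −ln(0.79186)/8 = 0.23337/8

r ≈ 0.0292 per year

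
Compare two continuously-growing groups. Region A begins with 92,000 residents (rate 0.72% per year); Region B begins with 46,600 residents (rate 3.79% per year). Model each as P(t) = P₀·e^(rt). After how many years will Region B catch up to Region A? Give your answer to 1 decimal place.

92000·e^(0.0072t) = 46600·e^(0.0379t)
92000/46600 = e^((0.0379 − 0.0072)t) → ln(1.97425) = 0.0307·t
t = 0.68019 / 0.0307

t ≈ 22.2 years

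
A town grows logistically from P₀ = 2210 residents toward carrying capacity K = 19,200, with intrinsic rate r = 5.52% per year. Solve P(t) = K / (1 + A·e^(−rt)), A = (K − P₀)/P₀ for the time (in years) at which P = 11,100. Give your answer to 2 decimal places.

t ≈ 42.66 years

A = (19200 − 2210)/2210 = 7.68778
11100 = 19200/(1 + 7.68778·e^(−0.0552t)) → 1 + 7.68778·e^(−0.0552t) = 1.72973
e^(−0.0552t) = 0.094921 → t = ln(10.53511)/0.0552 = 2.35471/0.0552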